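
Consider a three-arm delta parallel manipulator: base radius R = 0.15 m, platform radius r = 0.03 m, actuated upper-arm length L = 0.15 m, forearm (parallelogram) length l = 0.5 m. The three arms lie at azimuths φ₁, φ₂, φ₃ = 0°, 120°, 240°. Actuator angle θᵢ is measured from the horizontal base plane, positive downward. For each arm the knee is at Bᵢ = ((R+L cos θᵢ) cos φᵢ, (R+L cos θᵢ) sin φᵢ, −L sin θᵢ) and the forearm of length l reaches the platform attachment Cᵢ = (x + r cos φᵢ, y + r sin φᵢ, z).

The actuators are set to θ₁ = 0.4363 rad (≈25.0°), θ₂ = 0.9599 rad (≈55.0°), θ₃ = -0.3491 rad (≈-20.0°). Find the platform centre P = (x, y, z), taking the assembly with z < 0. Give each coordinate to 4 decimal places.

centre 1 = (0.2559·cos0.0°, 0.2559·sin0.0°, -0.0634) = (0.2559, 0.0000, -0.0634)
arm 2 at φ=120.0°: ρ2 = 0.2060;  centre 2 = (-0.1030, 0.1784, -0.1229)
centre 3 = (0.2610·cos240.0°, 0.2610·sin240.0°, 0.0513) = (-0.1305, -0.2260, 0.0513)
subtract pairs → two planes through P
[-0.7179 0.3569 -0.1190]·P = -0.0120;  [-0.7728 -0.4520 0.2294]·P = 0.0012
det = 0.6003;  x = 0.0083+0.0468z,  y = -0.0169+0.4275z
quadratic in z: (1.1849)z²+(0.0892)z+(-0.1844)=0, √Δ=0.9391 → z ∈ {-0.4339, 0.3586}; z = -0.4339 (taking z<0)
x = -0.0120, y = -0.2023

(-0.0120, -0.2023, -0.4339)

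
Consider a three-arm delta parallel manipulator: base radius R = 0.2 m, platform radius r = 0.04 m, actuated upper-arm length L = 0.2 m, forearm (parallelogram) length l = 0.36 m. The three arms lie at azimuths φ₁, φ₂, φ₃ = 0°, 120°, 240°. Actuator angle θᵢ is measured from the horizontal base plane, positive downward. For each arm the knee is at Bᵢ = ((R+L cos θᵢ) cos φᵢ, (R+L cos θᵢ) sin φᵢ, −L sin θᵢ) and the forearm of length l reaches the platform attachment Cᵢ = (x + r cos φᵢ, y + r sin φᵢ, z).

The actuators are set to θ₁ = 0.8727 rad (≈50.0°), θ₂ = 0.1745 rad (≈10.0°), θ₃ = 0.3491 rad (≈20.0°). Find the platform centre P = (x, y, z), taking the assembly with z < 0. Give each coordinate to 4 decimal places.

arm 1 at φ=0.0°: e+L cos θ1 = 0.2886;  centre 1 = (0.2886, 0.0000, -0.1532)
φ2=120.0°: virtual centre (-0.1785, 0.3091, -0.0347), radius l
centre 3 = (0.3479·cos240.0°, 0.3479·sin240.0°, -0.0684) = (-0.1740, -0.3013, -0.0684)
|centre ₂|²−|centre ₁|² = 0.0219;  |centre ₃|²−|centre ₁|² = 0.0190
plane₁₂: -0.9341x+0.6183y+0.2370z = 0.0219
Cramer: x(z) = -0.0220+0.2182z;  y(z) = 0.0022-0.0536z
into |P−centre ₁|² = l²: 1.0505z² + 0.1706z + -0.0097 = 0;  Δ = 0.0698;  z = -0.2070 or 0.0446 → z<0 root = -0.2070
x = -0.0672, y = 0.0133

(-0.0672, 0.0133, -0.2070)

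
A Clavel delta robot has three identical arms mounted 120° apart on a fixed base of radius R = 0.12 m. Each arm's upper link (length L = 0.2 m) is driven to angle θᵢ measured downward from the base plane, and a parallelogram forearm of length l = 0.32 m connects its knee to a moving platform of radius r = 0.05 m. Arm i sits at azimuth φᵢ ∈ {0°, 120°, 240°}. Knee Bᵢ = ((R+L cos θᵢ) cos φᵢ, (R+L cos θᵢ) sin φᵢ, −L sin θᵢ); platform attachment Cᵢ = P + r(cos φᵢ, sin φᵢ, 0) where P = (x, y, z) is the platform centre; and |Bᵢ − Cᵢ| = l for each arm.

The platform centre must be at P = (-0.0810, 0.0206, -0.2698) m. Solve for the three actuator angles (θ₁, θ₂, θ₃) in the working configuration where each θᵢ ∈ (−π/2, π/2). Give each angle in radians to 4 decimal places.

rotate P by −φ1: (-0.0810, 0.0206, -0.2698)
  e−x'=0.1510;  (l²−L²−(e−x')²−y'²−z²)/2L = -0.0840
  γ=atan2(-0.2698,0.1510)=-1.0606;  ψ=arccos(-0.2718)=1.8461;  θ1=γ+ψ≈0.7855
arm 2 (φ=120.0°): x'=0.0583, y'=0.0598
  A cos θ + B sin θ = C:  0.0117·cos θ + -0.2698·sin θ = -0.0353
  √(A²+B²)=0.2701;  θ2 = -1.5276+1.7018 ≈ 0.1742
φ3=240.0° → target in arm frame (0.0227, -0.0804)
  A cos θ + B sin θ = C:  0.0473·cos θ + -0.2698·sin θ = -0.0478
  γ=atan2(-0.2698,0.0473)=-1.3971;  ψ=arccos(-0.1744)=1.7461;  θ3=γ+ψ≈0.3490

θ₁ = 0.7855, θ₂ = 0.1742, θ₃ = 0.3490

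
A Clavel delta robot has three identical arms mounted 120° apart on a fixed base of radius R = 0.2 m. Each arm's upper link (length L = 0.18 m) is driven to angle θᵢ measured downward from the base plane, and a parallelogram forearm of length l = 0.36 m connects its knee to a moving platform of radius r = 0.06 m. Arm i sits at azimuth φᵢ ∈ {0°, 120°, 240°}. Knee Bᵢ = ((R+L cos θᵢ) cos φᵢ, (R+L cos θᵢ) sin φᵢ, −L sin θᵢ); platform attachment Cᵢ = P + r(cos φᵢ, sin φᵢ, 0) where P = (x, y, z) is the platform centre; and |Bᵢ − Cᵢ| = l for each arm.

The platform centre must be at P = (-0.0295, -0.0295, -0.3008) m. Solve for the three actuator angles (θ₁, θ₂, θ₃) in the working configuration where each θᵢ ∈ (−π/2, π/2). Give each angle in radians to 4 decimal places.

φ1=0.0° → target in arm frame (-0.0295, -0.0295)
  e−x'=0.1695;  (l²−L²−(e−x')²−y'²−z²)/2L = -0.0636
  θ1 = atan2(B,A) + arccos(C/0.3453) = 0.6983
rotate P by −φ2: (-0.0108, 0.0403, -0.3008)
  A cos θ + B sin θ = C:  0.1508·cos θ + -0.3008·sin θ = -0.0490
  γ=atan2(-0.3008,0.1508)=-1.1061;  ψ=arccos(-0.1457)=1.7170;  θ2=γ+ψ≈0.6109
φ3=240.0° → target in arm frame (0.0403, -0.0108)
  A cos θ + B sin θ = C:  0.0997·cos θ + -0.3008·sin θ = -0.0093
  √(A²+B²)=0.3169;  θ3 = -1.2507+1.6001 ≈ 0.3493

θ₁ = 0.6983, θ₂ = 0.6109, θ₃ = 0.3493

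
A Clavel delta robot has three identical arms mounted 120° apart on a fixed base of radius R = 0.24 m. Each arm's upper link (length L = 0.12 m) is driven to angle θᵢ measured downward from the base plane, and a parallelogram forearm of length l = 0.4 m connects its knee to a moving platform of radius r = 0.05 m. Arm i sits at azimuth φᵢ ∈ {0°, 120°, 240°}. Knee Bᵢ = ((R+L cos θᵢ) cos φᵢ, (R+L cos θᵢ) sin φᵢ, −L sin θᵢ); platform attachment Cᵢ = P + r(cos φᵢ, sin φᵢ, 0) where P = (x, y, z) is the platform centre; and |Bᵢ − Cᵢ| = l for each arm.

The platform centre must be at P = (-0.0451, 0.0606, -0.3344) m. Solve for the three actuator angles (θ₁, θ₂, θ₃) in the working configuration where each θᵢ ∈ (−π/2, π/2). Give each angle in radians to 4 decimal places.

rotate P by −φ1: (-0.0451, 0.0606, -0.3344)
  e−x'=0.2351;  (l²−L²−(e−x')²−y'²−z²)/2L = -0.1049
  γ=atan2(-0.3344,0.2351)=-0.9580;  ψ=arccos(-0.2565)=1.8302;  θ1=γ+ψ≈0.8722
φ2=120.0° → target in arm frame (0.0750, 0.0088)
  A=0.1150, B=-0.3344, C=(l²−L²−A²−y'²−z²)/(2L)=0.0853
  γ=atan2(-0.3344,0.1150)=-1.2396;  ψ=arccos(0.2413)=1.3270;  θ2=γ+ψ≈0.0874
rotate P by −φ3: (-0.0299, -0.0694, -0.3344)
  e−x'=0.2199;  (l²−L²−(e−x')²−y'²−z²)/2L = -0.0808
  √(A²+B²)=0.4002;  θ3 = -0.9890+1.7742 ≈ 0.7852

θ₁ = 0.8722, θ₂ = 0.0874, θ₃ = 0.7852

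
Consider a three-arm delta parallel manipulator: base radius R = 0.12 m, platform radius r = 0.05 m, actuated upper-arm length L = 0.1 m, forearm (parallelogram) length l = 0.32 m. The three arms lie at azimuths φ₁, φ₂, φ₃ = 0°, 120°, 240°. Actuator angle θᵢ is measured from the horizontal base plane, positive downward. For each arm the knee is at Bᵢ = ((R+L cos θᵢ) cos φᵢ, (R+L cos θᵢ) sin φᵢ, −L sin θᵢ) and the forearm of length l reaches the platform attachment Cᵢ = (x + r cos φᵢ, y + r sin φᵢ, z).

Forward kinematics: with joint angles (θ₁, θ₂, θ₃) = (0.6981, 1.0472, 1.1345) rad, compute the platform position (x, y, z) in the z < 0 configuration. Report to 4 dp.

(0.0547, 0.0112, -0.3706)

arm 1 at φ=0.0°: e+L cos θ1 = 0.1466;  S1 = (0.1466, 0.0000, -0.0643)
φ2=120.0°: virtual centre (-0.0600, 0.1039, -0.0866), radius l
φ3=240.0°: virtual centre (-0.0561, -0.0972, -0.0906), radius l
|S₂|²−|S₁|² = -0.0037;  |S₃|²−|S₁|² = -0.0048
plane₁₂: -0.4132x+0.2078y+-0.0447z = -0.0037
det = 0.1646;  x = 0.0105+-0.1193z,  y = 0.0029+-0.0223z
into |P−S₁|² = l²: 1.0147z² + 0.1609z + -0.0797 = 0;  Δ = 0.3495;  z = -0.3706 or 0.2120 → z<0 root = -0.3706
x = 0.0547, y = 0.0112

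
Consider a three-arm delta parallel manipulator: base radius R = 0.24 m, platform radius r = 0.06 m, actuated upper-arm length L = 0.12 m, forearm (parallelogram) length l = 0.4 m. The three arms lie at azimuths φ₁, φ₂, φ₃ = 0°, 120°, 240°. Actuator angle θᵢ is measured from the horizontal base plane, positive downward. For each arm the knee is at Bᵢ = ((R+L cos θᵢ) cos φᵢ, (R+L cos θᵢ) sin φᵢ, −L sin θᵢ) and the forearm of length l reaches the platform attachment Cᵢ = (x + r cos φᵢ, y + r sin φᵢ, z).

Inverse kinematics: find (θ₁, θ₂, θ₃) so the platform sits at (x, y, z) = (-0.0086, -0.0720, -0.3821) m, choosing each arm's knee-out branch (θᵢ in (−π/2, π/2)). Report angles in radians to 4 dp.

θ₁ = 0.8727, θ₂ = 1.1344, θ₃ = 0.4359

φ1=0.0° → target in arm frame (-0.0086, -0.0720)
  e−x'=0.1886;  (l²−L²−(e−x')²−y'²−z²)/2L = -0.1715
  γ=atan2(-0.3821,0.1886)=-1.1123;  ψ=arccos(-0.4024)=1.9850;  θ1=γ+ψ≈0.8727
arm 2 (φ=120.0°): x'=-0.0581, y'=0.0434
  A=0.2381, B=-0.3821, C=(l²−L²−A²−y'²−z²)/(2L)=-0.2457
  θ2 = atan2(B,A) + arccos(C/0.4502) = 1.1344
arm 3 (φ=240.0°): x'=0.0667, y'=0.0286
  A cos θ + B sin θ = C:  0.1133·cos θ + -0.3821·sin θ = -0.0586
  √(A²+B²)=0.3986;  θ3 = -1.2824+1.7184 ≈ 0.4359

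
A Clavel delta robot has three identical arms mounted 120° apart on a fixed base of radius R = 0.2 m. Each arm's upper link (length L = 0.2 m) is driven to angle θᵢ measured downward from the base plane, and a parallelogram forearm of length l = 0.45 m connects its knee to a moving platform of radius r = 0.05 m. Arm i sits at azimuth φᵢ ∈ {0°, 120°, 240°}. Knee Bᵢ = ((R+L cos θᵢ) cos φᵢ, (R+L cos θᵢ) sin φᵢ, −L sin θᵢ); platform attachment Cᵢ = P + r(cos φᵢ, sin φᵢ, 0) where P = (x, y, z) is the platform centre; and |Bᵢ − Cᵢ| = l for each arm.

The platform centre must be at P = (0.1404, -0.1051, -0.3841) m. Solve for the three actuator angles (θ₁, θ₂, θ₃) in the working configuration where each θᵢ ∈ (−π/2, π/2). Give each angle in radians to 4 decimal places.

θ₁ = 0.0001, θ₂ = 1.1346, θ₃ = 0.5234

rotate P by −φ1: (0.1404, -0.1051, -0.3841)
  A=0.0096, B=-0.3841, C=(l²−L²−A²−y'²−z²)/(2L)=0.0096
  √(A²+B²)=0.3842;  θ1 = -1.5458+1.5459 ≈ 0.0001
rotate P by −φ2: (-0.1612, -0.0690, -0.3841)
  A=0.3112, B=-0.3841, C=(l²−L²−A²−y'²−z²)/(2L)=-0.2166
  √(A²+B²)=0.4944;  θ2 = -0.8898+2.0244 ≈ 1.1346
arm 3 (φ=240.0°): x'=0.0208, y'=0.1741
  A=0.1292, B=-0.3841, C=(l²−L²−A²−y'²−z²)/(2L)=-0.0801
  θ3 = atan2(B,A) + arccos(C/0.4052) = 0.5234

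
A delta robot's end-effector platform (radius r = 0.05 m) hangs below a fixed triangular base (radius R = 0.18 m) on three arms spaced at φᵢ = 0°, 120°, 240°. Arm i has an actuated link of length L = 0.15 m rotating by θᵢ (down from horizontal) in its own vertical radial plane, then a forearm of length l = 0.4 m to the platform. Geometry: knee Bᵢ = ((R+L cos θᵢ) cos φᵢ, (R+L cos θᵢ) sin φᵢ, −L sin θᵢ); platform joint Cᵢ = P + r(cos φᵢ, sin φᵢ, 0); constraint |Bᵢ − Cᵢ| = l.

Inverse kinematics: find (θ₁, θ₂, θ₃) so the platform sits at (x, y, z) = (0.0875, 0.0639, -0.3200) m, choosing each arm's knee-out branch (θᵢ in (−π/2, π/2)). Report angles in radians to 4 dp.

φ1=0.0° → target in arm frame (0.0875, 0.0639)
  A=0.0425, B=-0.3200, C=(l²−L²−A²−y'²−z²)/(2L)=0.0974
  √(A²+B²)=0.3228;  θ1 = -1.4388+1.2644 ≈ -0.1744
φ2=120.0° → target in arm frame (0.0116, -0.1077)
  A=0.1184, B=-0.3200, C=(l²−L²−A²−y'²−z²)/(2L)=0.0316
  θ2 = atan2(B,A) + arccos(C/0.3412) = 0.2617
φ3=240.0° → target in arm frame (-0.0991, 0.0438)
  A cos θ + B sin θ = C:  0.2291·cos θ + -0.3200·sin θ = -0.0643
  γ=atan2(-0.3200,0.2291)=-0.9495;  ψ=arccos(-0.1635)=1.7350;  θ3=γ+ψ≈0.7855

θ₁ = -0.1744, θ₂ = 0.2617, θ₃ = 0.7855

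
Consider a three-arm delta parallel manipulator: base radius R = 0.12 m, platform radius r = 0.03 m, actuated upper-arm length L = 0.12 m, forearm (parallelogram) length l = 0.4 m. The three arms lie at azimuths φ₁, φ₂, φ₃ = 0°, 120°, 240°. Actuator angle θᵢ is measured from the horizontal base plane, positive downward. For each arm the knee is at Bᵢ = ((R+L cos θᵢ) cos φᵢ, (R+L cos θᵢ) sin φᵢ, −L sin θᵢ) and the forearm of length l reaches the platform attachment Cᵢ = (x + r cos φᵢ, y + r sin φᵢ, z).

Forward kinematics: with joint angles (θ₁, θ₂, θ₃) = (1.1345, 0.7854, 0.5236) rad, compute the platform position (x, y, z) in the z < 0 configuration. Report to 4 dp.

(-0.0838, -0.0369, -0.4377)

φ1=0.0°: virtual centre (0.1407, 0.0000, -0.1088), radius l
arm 2 at φ=120.0°: ρ2 = 0.1749;  S2 = (-0.0874, 0.1514, -0.0849)
arm 3 at φ=240.0°: ρ3 = 0.1939;  S3 = (-0.0970, -0.1679, -0.0600)
eliminate P² terms by subtracting sphere 1 from 2 and 3
linear system: -0.4563x+0.3029y = 0.0061−0.0478z; -0.4753x+-0.3359y = 0.0096−0.0975z
Cramer: x(z) = -0.0167+0.1534z;  y(z) = -0.0049+0.0732z
into |P−S₁|² = l²: 1.0289z² + 0.1685z + -0.1234 = 0;  Δ = 0.5361;  z = -0.4377 or 0.2739 → z<0 root = -0.4377
x = -0.0838, y = -0.0369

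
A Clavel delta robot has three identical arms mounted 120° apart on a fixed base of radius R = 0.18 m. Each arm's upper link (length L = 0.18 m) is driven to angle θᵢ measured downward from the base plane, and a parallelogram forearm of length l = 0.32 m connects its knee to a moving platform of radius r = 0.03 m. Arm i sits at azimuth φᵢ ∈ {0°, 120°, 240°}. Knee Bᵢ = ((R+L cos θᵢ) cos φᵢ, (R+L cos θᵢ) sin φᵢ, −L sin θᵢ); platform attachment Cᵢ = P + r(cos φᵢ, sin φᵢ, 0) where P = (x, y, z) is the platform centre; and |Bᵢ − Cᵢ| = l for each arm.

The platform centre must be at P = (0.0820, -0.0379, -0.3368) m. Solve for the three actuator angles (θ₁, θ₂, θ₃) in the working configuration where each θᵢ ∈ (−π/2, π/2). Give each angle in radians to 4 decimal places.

arm 1 (φ=0.0°): x'=0.0820, y'=-0.0379
  e−x'=0.0680;  (l²−L²−(e−x')²−y'²−z²)/2L = -0.1375
  γ=atan2(-0.3368,0.0680)=-1.3716;  ψ=arccos(-0.4001)=1.9825;  θ1=γ+ψ≈0.6109
arm 2 (φ=120.0°): x'=-0.0738, y'=-0.0521
  e−x'=0.2238;  (l²−L²−(e−x')²−y'²−z²)/2L = -0.2673
  θ2 = atan2(B,A) + arccos(C/0.4044) = 1.3088
φ3=240.0° → target in arm frame (-0.0082, 0.0900)
  A cos θ + B sin θ = C:  0.1582·cos θ + -0.3368·sin θ = -0.2126
  θ3 = atan2(B,A) + arccos(C/0.3721) = 1.0473

θ₁ = 0.6109, θ₂ = 1.3088, θ₃ = 1.0473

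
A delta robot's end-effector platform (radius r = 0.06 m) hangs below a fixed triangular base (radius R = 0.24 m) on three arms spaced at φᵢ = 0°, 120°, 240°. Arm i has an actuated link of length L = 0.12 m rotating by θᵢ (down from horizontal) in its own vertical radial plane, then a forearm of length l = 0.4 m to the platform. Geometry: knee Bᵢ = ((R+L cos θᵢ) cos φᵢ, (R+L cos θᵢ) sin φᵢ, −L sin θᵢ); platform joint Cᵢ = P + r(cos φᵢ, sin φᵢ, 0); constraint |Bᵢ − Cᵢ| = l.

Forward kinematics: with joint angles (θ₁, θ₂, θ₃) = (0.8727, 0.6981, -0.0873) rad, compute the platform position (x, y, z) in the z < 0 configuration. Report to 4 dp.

S1 = (0.2571·cos0.0°, 0.2571·sin0.0°, -0.0919) = (0.2571, 0.0000, -0.0919)
arm 2 at φ=120.0°: ρ2 = 0.2719;  S2 = (-0.1360, 0.2355, -0.0771)
S3 = (0.2995·cos240.0°, 0.2995·sin240.0°, 0.0105) = (-0.1498, -0.2594, 0.0105)
eliminate P² terms by subtracting sphere 1 from 2 and 3
[-0.7862 0.4710 0.0296]·P = 0.0053;  [-0.8138 -0.5188 0.2048]·P = 0.0153
det = 0.7912;  x = -0.0126+0.1413z,  y = -0.0097+0.1730z
quadratic in z: (1.0499)z²+(0.1043)z+(-0.0787)=0, √Δ=0.5843 → z ∈ {-0.3279, 0.2286}; z = -0.3279 (taking z<0)
x = -0.0589, y = -0.0664

(-0.0589, -0.0664, -0.3279)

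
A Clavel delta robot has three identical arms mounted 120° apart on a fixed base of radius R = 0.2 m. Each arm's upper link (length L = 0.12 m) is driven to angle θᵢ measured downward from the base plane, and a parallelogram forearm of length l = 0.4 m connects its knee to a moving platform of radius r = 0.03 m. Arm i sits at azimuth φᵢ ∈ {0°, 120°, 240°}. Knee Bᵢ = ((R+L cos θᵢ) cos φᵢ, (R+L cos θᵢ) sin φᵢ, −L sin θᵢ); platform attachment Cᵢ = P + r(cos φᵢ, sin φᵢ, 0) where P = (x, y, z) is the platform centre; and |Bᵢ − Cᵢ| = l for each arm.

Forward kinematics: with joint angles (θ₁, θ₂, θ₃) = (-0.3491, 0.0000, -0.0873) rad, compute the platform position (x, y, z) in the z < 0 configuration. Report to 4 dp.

φ1=0.0°: virtual centre (0.2828, 0.0000, 0.0410), radius l
centre 2 = (0.2900·cos120.0°, 0.2900·sin120.0°, 0.0000) = (-0.1450, 0.2511, 0.0000)
arm 3 at φ=240.0°: e+L cos θ3 = 0.2895;  centre 3 = (-0.1448, -0.2508, 0.0105)
eliminate P² terms by subtracting sphere 1 from 2 and 3
[-0.8555 0.5023 -0.0821]·P = 0.0025;  [-0.8551 -0.5015 -0.0612]·P = 0.0023
det = 0.8585;  x = -0.0028+-0.0837z,  y = 0.0002+0.0208z
into |P−centre ₁|² = l²: 1.0074z² + -0.0343z + -0.0768 = 0;  Δ = 0.3106;  z = -0.2596 or 0.2936 → z<0 root = -0.2596
x = 0.0190, y = -0.0052

(0.0190, -0.0052, -0.2596)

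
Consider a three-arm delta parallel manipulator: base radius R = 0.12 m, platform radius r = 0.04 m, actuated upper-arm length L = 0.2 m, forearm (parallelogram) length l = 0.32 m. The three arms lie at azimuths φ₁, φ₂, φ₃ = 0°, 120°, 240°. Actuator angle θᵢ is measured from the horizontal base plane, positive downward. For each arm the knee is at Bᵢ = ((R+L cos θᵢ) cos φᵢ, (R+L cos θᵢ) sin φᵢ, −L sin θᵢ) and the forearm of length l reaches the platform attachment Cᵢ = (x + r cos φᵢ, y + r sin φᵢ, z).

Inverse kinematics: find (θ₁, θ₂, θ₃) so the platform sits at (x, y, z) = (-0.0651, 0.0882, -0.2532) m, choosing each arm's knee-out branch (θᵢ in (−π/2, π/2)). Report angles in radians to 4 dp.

θ₁ = 0.7851, θ₂ = -0.0873, θ₃ = 0.6980

φ1=0.0° → target in arm frame (-0.0651, 0.0882)
  A cos θ + B sin θ = C:  0.1451·cos θ + -0.2532·sin θ = -0.0764
  γ=atan2(-0.2532,0.1451)=-1.0504;  ψ=arccos(-0.2617)=1.8355;  θ1=γ+ψ≈0.7851
arm 2 (φ=120.0°): x'=0.1089, y'=0.0123
  A=-0.0289, B=-0.2532, C=(l²−L²−A²−y'²−z²)/(2L)=-0.0067
  √(A²+B²)=0.2548;  θ2 = -1.6846+1.5973 ≈ -0.0873
φ3=240.0° → target in arm frame (-0.0438, -0.1005)
  e−x'=0.1238;  (l²−L²−(e−x')²−y'²−z²)/2L = -0.0679
  θ3 = atan2(B,A) + arccos(C/0.2819) = 0.6980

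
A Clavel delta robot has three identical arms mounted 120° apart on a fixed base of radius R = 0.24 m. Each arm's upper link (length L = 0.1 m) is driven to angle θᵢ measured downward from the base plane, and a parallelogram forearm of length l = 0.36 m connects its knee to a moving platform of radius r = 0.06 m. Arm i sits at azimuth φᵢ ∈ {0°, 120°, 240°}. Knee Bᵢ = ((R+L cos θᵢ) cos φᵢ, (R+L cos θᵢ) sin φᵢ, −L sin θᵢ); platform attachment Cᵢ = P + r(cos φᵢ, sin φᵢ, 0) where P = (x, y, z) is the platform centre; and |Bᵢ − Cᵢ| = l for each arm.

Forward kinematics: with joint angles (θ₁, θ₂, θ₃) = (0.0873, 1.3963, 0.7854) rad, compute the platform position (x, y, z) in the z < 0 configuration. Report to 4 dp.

(0.0886, -0.0530, -0.3092)

S1 = (0.2796·cos0.0°, 0.2796·sin0.0°, -0.0087) = (0.2796, 0.0000, -0.0087)
S2 = (0.1974·cos120.0°, 0.1974·sin120.0°, -0.0985) = (-0.0987, 0.1709, -0.0985)
arm 3 at φ=240.0°: e+L cos θ3 = 0.2507;  S3 = (-0.1254, -0.2171, -0.0707)
subtract pairs → two planes through P
plane₁₂: -0.7566x+0.3418y+-0.1795z = -0.0296
det = 0.6054;  x = 0.0271+-0.1988z,  y = -0.0266+0.0852z
quadratic in z: (1.0468)z²+(0.1133)z+(-0.0651)=0, √Δ=0.5341 → z ∈ {-0.3092, 0.2010}; z = -0.3092 (taking z<0)
x = 0.0886, y = -0.0530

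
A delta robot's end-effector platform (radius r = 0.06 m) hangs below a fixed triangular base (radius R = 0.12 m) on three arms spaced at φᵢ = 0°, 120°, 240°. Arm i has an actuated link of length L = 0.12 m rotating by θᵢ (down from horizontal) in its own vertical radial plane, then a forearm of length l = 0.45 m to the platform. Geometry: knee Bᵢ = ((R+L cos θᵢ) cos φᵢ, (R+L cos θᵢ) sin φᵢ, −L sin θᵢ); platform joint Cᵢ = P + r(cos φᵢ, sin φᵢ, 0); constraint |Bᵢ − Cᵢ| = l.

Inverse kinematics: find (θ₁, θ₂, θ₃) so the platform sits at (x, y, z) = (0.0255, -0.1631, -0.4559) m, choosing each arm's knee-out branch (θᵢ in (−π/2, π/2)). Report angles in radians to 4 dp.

φ1=0.0° → target in arm frame (0.0255, -0.1631)
  A=0.0345, B=-0.4559, C=(l²−L²−A²−y'²−z²)/(2L)=-0.1981
  √(A²+B²)=0.4572;  θ1 = -1.4953+2.0189 ≈ 0.5236
φ2=120.0° → target in arm frame (-0.1540, 0.0595)
  A=0.2140, B=-0.4559, C=(l²−L²−A²−y'²−z²)/(2L)=-0.2878
  θ2 = atan2(B,A) + arccos(C/0.5036) = 1.0472
rotate P by −φ3: (0.1285, 0.1036, -0.4559)
  e−x'=-0.0685;  (l²−L²−(e−x')²−y'²−z²)/2L = -0.1466
  γ=atan2(-0.4559,-0.0685)=-1.7199;  ψ=arccos(-0.3179)=1.8943;  θ3=γ+ψ≈0.1744

θ₁ = 0.5236, θ₂ = 1.0472, θ₃ = 0.1744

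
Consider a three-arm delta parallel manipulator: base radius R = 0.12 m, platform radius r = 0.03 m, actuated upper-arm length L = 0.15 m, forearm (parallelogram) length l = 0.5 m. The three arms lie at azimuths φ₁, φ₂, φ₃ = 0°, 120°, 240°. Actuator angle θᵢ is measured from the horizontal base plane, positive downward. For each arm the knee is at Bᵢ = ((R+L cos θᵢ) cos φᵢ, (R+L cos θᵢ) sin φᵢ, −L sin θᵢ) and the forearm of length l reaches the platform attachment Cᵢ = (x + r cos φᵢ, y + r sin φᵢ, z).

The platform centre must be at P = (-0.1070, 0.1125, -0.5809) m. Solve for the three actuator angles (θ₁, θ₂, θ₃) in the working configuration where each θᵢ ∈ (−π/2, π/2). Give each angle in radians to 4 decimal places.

rotate P by −φ1: (-0.1070, 0.1125, -0.5809)
  A=0.1970, B=-0.5809, C=(l²−L²−A²−y'²−z²)/(2L)=-0.5380
  θ1 = atan2(B,A) + arccos(C/0.6134) = 1.3968
rotate P by −φ2: (0.1509, 0.0364, -0.5809)
  A cos θ + B sin θ = C:  -0.0609·cos θ + -0.5809·sin θ = -0.3833
  √(A²+B²)=0.5841;  θ2 = -1.6753+2.2866 ≈ 0.6113
rotate P by −φ3: (-0.0439, -0.1489, -0.5809)
  A cos θ + B sin θ = C:  0.1339·cos θ + -0.5809·sin θ = -0.5002
  γ=atan2(-0.5809,0.1339)=-1.3442;  ψ=arccos(-0.8390)=2.5663;  θ3=γ+ψ≈1.2221

θ₁ = 1.3968, θ₂ = 0.6113, θ₃ = 1.2221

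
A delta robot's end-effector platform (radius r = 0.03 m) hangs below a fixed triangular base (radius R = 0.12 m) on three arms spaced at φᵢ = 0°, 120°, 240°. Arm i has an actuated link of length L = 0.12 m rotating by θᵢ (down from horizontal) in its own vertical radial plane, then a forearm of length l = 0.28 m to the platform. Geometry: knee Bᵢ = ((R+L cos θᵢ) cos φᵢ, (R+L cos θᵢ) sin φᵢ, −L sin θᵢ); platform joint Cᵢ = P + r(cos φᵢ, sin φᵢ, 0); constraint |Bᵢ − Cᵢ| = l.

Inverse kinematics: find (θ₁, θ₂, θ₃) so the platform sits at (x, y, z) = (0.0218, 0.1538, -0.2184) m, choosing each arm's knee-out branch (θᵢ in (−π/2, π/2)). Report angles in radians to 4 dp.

θ₁ = 0.5231, θ₂ = -0.2619, θ₃ = 1.3963

φ1=0.0° → target in arm frame (0.0218, 0.1538)
  A cos θ + B sin θ = C:  0.0682·cos θ + -0.2184·sin θ = -0.0500
  γ=atan2(-0.2184,0.0682)=-1.2681;  ψ=arccos(-0.2186)=1.7912;  θ1=γ+ψ≈0.5231
φ2=120.0° → target in arm frame (0.1223, -0.0958)
  A cos θ + B sin θ = C:  -0.0323·cos θ + -0.2184·sin θ = 0.0254
  θ2 = atan2(B,A) + arccos(C/0.2208) = -0.2619
rotate P by −φ3: (-0.1441, -0.0580, -0.2184)
  A=0.2341, B=-0.2184, C=(l²−L²−A²−y'²−z²)/(2L)=-0.1744
  γ=atan2(-0.2184,0.2341)=-0.7507;  ψ=arccos(-0.5449)=2.1470;  θ3=γ+ψ≈1.3963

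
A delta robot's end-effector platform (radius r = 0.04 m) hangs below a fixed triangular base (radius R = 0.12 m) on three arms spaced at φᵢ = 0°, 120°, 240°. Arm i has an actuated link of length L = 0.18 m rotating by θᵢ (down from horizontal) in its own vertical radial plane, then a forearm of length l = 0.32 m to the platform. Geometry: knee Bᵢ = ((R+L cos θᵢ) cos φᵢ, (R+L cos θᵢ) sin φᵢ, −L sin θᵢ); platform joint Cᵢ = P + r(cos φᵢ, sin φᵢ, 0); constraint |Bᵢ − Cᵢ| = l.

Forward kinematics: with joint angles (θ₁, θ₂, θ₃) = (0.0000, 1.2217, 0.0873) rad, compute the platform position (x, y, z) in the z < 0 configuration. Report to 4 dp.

(0.0931, -0.1451, -0.2313)

φ1=0.0°: virtual centre (0.2600, 0.0000, 0.0000), radius l
O2 = (0.1416·cos120.0°, 0.1416·sin120.0°, -0.1691) = (-0.0708, 0.1226, -0.1691)
arm 3 at φ=240.0°: (R−r)+L cos θ3 = 0.2593;  O3 = (-0.1297, -0.2246, -0.0157)
subtract pairs → two planes through P
linear system: -0.6616x+0.2452y = -0.0189−-0.3383z; -0.7793x+-0.4491y = -0.0001−-0.0314z
det = 0.4882;  x = 0.0175+-0.3270z,  y = -0.0301+0.4974z
into |P−O₁|² = l²: 1.3544z² + 0.1286z + -0.0427 = 0;  Δ = 0.2478;  z = -0.2313 or 0.1363 → z<0 root = -0.2313
x = 0.0931, y = -0.1451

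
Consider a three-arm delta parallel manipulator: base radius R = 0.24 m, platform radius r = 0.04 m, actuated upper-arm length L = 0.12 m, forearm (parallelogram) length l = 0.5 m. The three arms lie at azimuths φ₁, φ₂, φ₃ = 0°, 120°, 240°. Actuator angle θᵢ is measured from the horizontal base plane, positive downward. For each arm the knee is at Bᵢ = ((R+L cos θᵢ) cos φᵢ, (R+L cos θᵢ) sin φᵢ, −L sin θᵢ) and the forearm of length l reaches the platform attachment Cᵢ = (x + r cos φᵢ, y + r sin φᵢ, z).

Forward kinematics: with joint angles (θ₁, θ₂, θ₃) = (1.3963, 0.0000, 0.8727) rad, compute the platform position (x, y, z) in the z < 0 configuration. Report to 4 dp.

O1 = (0.2208·cos0.0°, 0.2208·sin0.0°, -0.1182) = (0.2208, 0.0000, -0.1182)
O2 = (0.3200·cos120.0°, 0.3200·sin120.0°, 0.0000) = (-0.1600, 0.2771, 0.0000)
arm 3 at φ=240.0°: ρ3 = 0.2771;  O3 = (-0.1386, -0.2400, -0.0919)
eliminate P² terms by subtracting sphere 1 from 2 and 3
[-0.7617 0.5543 0.2364]·P = 0.0397;  [-0.7188 -0.4800 0.0525]·P = 0.0225
det = 0.7640;  x = -0.0413+0.1866z,  y = 0.0149+-0.1700z
into |P−O₁|² = l²: 1.0637z² + 0.1335z + -0.1671 = 0;  Δ = 0.7289;  z = -0.4641 or 0.3386 → z<0 root = -0.4641
x = -0.1278, y = 0.0938

(-0.1278, 0.0938, -0.4641)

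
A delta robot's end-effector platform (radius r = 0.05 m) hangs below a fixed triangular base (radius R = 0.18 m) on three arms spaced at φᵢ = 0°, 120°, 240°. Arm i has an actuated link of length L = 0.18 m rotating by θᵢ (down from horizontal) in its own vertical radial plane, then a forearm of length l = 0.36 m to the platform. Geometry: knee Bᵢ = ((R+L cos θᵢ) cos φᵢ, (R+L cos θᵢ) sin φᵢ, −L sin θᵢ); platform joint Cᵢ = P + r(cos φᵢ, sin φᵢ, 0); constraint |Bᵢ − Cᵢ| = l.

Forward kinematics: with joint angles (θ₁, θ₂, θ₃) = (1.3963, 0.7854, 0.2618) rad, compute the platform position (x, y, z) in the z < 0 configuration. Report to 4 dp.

(-0.1508, -0.0626, -0.3456)

arm 1 at φ=0.0°: ρ1 = 0.1613;  O1 = (0.1613, 0.0000, -0.1773)
φ2=120.0°: virtual centre (-0.1286, 0.2228, -0.1273), radius l
arm 3 at φ=240.0°: ρ3 = 0.3039;  O3 = (-0.1519, -0.2632, -0.0466)
eliminate P² terms by subtracting sphere 1 from 2 and 3
plane₁₂: -0.5798x+0.4456y+0.1000z = 0.0250
Cramer: x(z) = -0.0508+0.2894z;  y(z) = -0.0100+0.1522z
sphere 1 gives Az²+Bz+C=0 with A=1.1069, B=0.2288, C=-0.0531;  B²−4AC=0.2875;  roots -0.3456, 0.1389;  negative root z = -0.3456
x = -0.1508, y = -0.0626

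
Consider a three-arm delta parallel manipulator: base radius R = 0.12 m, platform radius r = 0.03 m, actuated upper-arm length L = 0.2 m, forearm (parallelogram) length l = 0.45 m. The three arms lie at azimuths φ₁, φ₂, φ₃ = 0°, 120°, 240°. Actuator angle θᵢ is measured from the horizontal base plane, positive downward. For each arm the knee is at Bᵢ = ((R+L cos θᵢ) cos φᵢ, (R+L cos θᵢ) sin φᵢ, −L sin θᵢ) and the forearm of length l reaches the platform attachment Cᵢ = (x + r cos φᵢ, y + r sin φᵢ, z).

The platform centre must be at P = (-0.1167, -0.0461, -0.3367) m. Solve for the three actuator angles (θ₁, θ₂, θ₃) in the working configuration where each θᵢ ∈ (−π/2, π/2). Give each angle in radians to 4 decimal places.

θ₁ = 0.5235, θ₂ = 0.0002, θ₃ = -0.3493

φ1=0.0° → target in arm frame (-0.1167, -0.0461)
  A cos θ + B sin θ = C:  0.2067·cos θ + -0.3367·sin θ = 0.0107
  γ=atan2(-0.3367,0.2067)=-1.0202;  ψ=arccos(0.0271)=1.5437;  θ1=γ+ψ≈0.5235
φ2=120.0° → target in arm frame (0.0184, 0.1241)
  e−x'=0.0716;  (l²−L²−(e−x')²−y'²−z²)/2L = 0.0715
  θ2 = atan2(B,A) + arccos(C/0.3442) = 0.0002
arm 3 (φ=240.0°): x'=0.0983, y'=-0.0780
  e−x'=-0.0083;  (l²−L²−(e−x')²−y'²−z²)/2L = 0.1074
  γ=atan2(-0.3367,-0.0083)=-1.5954;  ψ=arccos(0.3190)=1.2461;  θ3=γ+ψ≈-0.3493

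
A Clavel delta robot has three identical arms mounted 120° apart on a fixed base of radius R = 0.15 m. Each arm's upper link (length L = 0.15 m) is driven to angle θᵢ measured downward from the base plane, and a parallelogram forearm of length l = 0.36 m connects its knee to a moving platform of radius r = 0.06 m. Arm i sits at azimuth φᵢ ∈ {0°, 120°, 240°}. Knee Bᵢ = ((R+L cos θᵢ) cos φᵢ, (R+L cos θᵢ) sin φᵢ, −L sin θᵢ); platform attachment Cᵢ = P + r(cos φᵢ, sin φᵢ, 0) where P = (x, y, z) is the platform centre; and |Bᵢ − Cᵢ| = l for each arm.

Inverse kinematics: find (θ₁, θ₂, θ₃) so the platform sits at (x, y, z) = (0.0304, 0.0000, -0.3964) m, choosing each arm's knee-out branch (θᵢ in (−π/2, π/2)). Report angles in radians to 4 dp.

φ1=0.0° → target in arm frame (0.0304, 0.0000)
  e−x'=0.0596;  (l²−L²−(e−x')²−y'²−z²)/2L = -0.1786
  γ=atan2(-0.3964,0.0596)=-1.4216;  ψ=arccos(-0.4456)=2.0326;  θ1=γ+ψ≈0.6111
rotate P by −φ2: (-0.0152, -0.0263, -0.3964)
  A=0.1052, B=-0.3964, C=(l²−L²−A²−y'²−z²)/(2L)=-0.2060
  γ=atan2(-0.3964,0.1052)=-1.3114;  ψ=arccos(-0.5022)=2.0970;  θ2=γ+ψ≈0.7856
φ3=240.0° → target in arm frame (-0.0152, 0.0263)
  e−x'=0.1052;  (l²−L²−(e−x')²−y'²−z²)/2L = -0.2060
  θ3 = atan2(B,A) + arccos(C/0.4101) = 0.7856

θ₁ = 0.6111, θ₂ = 0.7856, θ₃ = 0.7856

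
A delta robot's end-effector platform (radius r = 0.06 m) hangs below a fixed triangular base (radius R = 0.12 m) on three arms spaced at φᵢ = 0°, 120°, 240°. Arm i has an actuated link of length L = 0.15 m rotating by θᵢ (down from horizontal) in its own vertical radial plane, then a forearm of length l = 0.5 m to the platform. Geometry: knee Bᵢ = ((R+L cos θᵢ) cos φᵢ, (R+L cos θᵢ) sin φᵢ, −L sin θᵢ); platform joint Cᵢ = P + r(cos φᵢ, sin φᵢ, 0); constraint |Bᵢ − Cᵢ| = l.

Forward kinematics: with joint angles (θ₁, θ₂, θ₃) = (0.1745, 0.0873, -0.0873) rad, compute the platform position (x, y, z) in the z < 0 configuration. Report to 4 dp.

O1 = (0.2077·cos0.0°, 0.2077·sin0.0°, -0.0260) = (0.2077, 0.0000, -0.0260)
φ2=120.0°: virtual centre (-0.1047, 0.1814, -0.0131), radius l
φ3=240.0°: virtual centre (-0.1047, -0.1814, 0.0131), radius l
subtract pairs → two planes through P
linear system: -0.6249x+0.3627y = 0.0002−0.0259z; -0.6249x+-0.3627y = 0.0002−0.0782z
det = 0.4533;  x = -0.0003+0.0834z,  y = 0.0000+0.0721z
into |P−O₁|² = l²: 1.0121z² + 0.0174z + -0.2060 = 0;  Δ = 0.8345;  z = -0.4599 or 0.4427 → z<0 root = -0.4599
x = -0.0387, y = -0.0332

(-0.0387, -0.0332, -0.4599)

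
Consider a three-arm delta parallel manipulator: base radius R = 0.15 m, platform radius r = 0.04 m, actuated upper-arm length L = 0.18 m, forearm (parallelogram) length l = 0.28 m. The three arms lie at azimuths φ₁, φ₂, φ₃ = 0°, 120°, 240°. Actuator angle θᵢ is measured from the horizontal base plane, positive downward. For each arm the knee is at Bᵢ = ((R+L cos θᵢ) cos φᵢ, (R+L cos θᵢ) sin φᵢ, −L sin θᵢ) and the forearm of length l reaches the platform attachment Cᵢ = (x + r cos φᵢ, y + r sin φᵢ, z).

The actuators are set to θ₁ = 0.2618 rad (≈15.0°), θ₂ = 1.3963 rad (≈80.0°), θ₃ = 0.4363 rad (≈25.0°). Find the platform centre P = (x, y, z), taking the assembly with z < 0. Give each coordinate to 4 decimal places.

centre 1 = (0.2839·cos0.0°, 0.2839·sin0.0°, -0.0466) = (0.2839, 0.0000, -0.0466)
arm 2 at φ=120.0°: e+L cos θ2 = 0.1413;  centre 2 = (-0.0706, 0.1223, -0.1773)
φ3=240.0°: virtual centre (-0.1366, -0.2365, -0.0761), radius l
subtract pairs → two planes through P
plane₁₂: -0.7090x+0.2447y+-0.2614z = -0.0314
det = 0.5411;  x = 0.0285+-0.2551z,  y = -0.0457+0.3289z
quadratic in z: (1.1733)z²+(0.1935)z+(-0.0089)=0, √Δ=0.2817 → z ∈ {-0.2025, 0.0376}; z = -0.2025 (taking z<0)
x = 0.0802, y = -0.1123

(0.0802, -0.1123, -0.2025)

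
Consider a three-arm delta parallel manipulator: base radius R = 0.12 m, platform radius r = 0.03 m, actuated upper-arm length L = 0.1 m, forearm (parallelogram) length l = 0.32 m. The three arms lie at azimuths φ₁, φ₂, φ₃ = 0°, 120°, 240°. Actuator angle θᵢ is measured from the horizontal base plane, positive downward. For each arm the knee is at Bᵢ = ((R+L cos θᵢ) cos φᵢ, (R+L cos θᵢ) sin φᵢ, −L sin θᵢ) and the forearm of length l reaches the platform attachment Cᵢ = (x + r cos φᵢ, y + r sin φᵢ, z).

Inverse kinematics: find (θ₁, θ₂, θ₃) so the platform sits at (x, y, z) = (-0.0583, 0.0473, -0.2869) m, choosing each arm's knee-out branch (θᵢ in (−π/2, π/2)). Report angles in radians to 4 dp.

θ₁ = 0.6978, θ₂ = -0.0874, θ₃ = 0.4360

φ1=0.0° → target in arm frame (-0.0583, 0.0473)
  A cos θ + B sin θ = C:  0.1483·cos θ + -0.2869·sin θ = -0.0707
  θ1 = atan2(B,A) + arccos(C/0.3230) = 0.6978
rotate P by −φ2: (0.0701, 0.0268, -0.2869)
  A cos θ + B sin θ = C:  0.0199·cos θ + -0.2869·sin θ = 0.0449
  √(A²+B²)=0.2876;  θ2 = -1.5016+1.4142 ≈ -0.0874
arm 3 (φ=240.0°): x'=-0.0118, y'=-0.0741
  e−x'=0.1018;  (l²−L²−(e−x')²−y'²−z²)/2L = -0.0289
  γ=atan2(-0.2869,0.1018)=-1.2298;  ψ=arccos(-0.0948)=1.6658;  θ3=γ+ψ≈0.4360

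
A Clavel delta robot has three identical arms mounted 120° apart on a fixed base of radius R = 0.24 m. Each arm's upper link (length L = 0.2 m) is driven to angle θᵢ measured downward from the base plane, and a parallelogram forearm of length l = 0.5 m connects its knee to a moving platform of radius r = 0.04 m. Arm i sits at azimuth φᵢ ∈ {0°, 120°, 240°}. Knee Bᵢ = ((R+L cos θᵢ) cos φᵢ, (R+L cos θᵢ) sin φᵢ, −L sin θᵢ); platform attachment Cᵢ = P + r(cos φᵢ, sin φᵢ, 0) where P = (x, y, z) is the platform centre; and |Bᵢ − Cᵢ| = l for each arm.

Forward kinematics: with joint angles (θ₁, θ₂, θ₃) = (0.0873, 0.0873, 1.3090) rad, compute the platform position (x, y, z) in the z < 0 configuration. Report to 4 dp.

S1 = (0.3992·cos0.0°, 0.3992·sin0.0°, -0.0174) = (0.3992, 0.0000, -0.0174)
arm 2 at φ=120.0°: (R−r)+L cos θ2 = 0.3992;  S2 = (-0.1996, 0.3458, -0.0174)
φ3=240.0°: virtual centre (-0.1259, -0.2180, -0.1932), radius l
|S₂|²−|S₁|² = 0.0000;  |S₃|²−|S₁|² = -0.0590
linear system: -1.1977x+0.6915y = 0.0000−0.0000z; -1.0502x+-0.4361y = -0.0590−-0.3515z
Cramer: x(z) = 0.0327-0.1947z;  y(z) = 0.0566-0.3372z
into |P−S₁|² = l²: 1.1516z² + 0.1394z + -0.1121 = 0;  Δ = 0.5359;  z = -0.3784 or 0.2573 → z<0 root = -0.3784
x = 0.1063, y = 0.1842

(0.1063, 0.1842, -0.3784)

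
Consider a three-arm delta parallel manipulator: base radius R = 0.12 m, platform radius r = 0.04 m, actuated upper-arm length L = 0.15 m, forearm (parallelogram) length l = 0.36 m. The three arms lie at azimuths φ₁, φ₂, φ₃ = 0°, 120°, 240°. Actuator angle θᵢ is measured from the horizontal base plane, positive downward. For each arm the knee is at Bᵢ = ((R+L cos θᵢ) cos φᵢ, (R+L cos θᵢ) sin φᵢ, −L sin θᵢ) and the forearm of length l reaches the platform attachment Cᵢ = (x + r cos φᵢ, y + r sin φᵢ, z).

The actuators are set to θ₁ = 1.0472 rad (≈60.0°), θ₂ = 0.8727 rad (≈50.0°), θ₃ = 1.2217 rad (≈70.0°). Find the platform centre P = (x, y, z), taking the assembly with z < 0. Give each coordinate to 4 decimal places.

(0.0014, 0.0577, -0.4504)

arm 1 at φ=0.0°: e+L cos θ1 = 0.1550;  S1 = (0.1550, 0.0000, -0.1299)
φ2=120.0°: virtual centre (-0.0882, 0.1528, -0.1149), radius l
φ3=240.0°: virtual centre (-0.0657, -0.1137, -0.1410), radius l
eliminate P² terms by subtracting sphere 1 from 2 and 3
linear system: -0.4864x+0.3056y = 0.0034−0.0300z; -0.4413x+-0.2274y = -0.0038−-0.0221z
Cramer: x(z) = 0.0015+0.0003z;  y(z) = 0.0137-0.0977z
sphere 1 gives Az²+Bz+C=0 with A=1.0095, B=0.2571, C=-0.0890;  B²−4AC=0.4254;  roots -0.4504, 0.1957;  negative root z = -0.4504
x = 0.0014, y = 0.0577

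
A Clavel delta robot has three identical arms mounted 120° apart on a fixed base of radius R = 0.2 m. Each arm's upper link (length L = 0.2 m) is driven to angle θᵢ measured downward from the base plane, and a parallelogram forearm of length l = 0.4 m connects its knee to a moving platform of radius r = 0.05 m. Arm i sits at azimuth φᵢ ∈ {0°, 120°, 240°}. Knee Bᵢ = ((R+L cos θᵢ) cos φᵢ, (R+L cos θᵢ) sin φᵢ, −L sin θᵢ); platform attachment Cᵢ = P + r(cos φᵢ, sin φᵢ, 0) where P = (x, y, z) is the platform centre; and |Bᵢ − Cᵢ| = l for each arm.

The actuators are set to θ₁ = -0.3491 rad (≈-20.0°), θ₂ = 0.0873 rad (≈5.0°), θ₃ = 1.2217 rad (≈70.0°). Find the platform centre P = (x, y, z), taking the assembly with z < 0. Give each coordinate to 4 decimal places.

(0.1171, 0.1372, -0.2356)

φ1=0.0°: virtual centre (0.3379, 0.0000, 0.0684), radius l
φ2=120.0°: virtual centre (-0.1746, 0.3024, -0.0174), radius l
φ3=240.0°: virtual centre (-0.1092, -0.1891, -0.1879), radius l
eliminate P² terms by subtracting sphere 1 from 2 and 3
plane₁₂: -1.0251x+0.6049y+-0.1717z = 0.0034
det = 0.9287;  x = 0.0220+-0.4039z,  y = 0.0428+-0.4006z
quadratic in z: (1.3236)z²+(0.0841)z+(-0.0537)=0, √Δ=0.5395 → z ∈ {-0.2356, 0.1721}; z = -0.2356 (taking z<0)
x = 0.1171, y = 0.1372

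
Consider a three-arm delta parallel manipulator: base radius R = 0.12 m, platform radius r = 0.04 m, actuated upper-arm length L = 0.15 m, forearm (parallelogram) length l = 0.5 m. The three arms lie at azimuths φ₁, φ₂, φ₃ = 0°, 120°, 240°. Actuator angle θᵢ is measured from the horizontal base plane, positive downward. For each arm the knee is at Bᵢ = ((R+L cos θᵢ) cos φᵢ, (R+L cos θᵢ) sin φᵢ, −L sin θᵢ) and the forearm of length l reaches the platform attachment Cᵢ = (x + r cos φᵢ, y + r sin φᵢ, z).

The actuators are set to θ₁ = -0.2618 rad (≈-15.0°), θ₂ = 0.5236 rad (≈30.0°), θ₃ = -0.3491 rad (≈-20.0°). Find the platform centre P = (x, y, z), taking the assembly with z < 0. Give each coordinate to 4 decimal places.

(0.0673, -0.1434, -0.4135)

φ1=0.0°: virtual centre (0.2249, 0.0000, 0.0388), radius l
φ2=120.0°: virtual centre (-0.1050, 0.1818, -0.0750), radius l
φ3=240.0°: virtual centre (-0.1105, -0.1914, 0.0513), radius l
eliminate P² terms by subtracting sphere 1 from 2 and 3
[-0.6597 0.3636 -0.2276]·P = -0.0024;  [-0.6707 -0.3827 0.0250]·P = -0.0006
det = 0.4963;  x = 0.0023+-0.1572z,  y = -0.0024+0.3408z
sphere 1 gives Az²+Bz+C=0 with A=1.1409, B=-0.0093, C=-0.1989;  B²−4AC=0.9080;  roots -0.4135, 0.4217;  negative root z = -0.4135
x = 0.0673, y = -0.1434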